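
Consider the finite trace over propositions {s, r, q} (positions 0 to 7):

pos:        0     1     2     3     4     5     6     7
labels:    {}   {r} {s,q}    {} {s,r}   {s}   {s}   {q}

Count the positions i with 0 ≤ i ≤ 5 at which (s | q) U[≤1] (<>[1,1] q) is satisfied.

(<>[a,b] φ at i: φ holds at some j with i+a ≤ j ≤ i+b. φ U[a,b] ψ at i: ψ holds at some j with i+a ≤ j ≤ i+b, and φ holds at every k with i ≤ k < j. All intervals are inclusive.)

2

Evaluate at each i in [0,5]:
  i=0: ✗ (lhs fails at k=0 before rhs at j=1)
  i=1: ✓ (rhs at j=1)
  i=2: ✗ (no rhs in [2,3])
  i=3: ✗ (no rhs in [3,4])
  i=4: ✗ (no rhs in [4,5])
  i=5: ✓ (rhs at j=6; lhs holds on [5,5])
Positions where it holds: {1, 5} → 2.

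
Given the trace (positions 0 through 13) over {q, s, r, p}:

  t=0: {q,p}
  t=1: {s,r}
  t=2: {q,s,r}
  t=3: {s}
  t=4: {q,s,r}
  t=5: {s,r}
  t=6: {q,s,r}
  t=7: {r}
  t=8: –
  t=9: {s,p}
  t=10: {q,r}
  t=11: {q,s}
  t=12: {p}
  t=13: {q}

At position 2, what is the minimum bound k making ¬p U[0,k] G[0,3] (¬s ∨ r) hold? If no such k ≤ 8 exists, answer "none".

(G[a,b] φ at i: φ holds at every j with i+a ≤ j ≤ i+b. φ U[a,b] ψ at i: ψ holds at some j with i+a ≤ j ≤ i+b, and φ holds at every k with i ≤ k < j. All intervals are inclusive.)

Need earliest j ≥ 2 with G[0,3] (¬s ∨ r), and ¬p at every k in [2,j-1].
  j=2: rhs fails.
  j=3: rhs fails.
  j=4: rhs holds; lhs holds on [2,3]. k = 2.

2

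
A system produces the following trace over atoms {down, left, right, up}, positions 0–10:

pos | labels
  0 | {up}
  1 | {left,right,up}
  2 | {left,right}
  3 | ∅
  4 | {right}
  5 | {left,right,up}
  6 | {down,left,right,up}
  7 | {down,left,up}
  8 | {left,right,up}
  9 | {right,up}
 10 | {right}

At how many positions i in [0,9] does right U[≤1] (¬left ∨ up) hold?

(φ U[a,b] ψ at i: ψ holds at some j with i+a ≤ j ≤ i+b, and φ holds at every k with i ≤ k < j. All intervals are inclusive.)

Evaluate at each i in [0,9]:
  i=0: ✓ (rhs at j=0)
  i=1: ✓ (rhs at j=1)
  i=2: ✓ (rhs at j=3; lhs holds on [2,2])
  i=3: ✓ (rhs at j=3)
  i=4: ✓ (rhs at j=4)
  i=5: ✓ (rhs at j=5)
  i=6: ✓ (rhs at j=6)
  i=7: ✓ (rhs at j=7)
  i=8: ✓ (rhs at j=8)
  i=9: ✓ (rhs at j=9)
Positions where it holds: {0, 1, 2, 3, 4, 5, 6, 7, 8, 9} → 10.

10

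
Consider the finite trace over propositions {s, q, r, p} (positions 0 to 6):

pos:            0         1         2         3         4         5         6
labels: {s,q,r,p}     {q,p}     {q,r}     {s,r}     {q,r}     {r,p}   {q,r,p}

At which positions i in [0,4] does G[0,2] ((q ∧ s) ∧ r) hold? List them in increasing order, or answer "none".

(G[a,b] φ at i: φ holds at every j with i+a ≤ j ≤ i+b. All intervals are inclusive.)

Evaluate at each i in [0,4]:
  i=0: ✗ (fails at j=1)
  i=1: ✗ (fails at j=1)
  i=2: ✗ (fails at j=2)
  i=3: ✗ (fails at j=3)
  i=4: ✗ (fails at j=4)

none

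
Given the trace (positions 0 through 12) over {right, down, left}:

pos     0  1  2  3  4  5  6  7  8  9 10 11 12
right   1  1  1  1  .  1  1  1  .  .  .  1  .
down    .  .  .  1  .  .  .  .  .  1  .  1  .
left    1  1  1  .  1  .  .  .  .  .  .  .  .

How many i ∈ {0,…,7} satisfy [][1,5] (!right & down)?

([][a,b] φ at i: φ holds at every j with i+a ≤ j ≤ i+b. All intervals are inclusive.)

Evaluate at each i in [0,7]:
  i=0: ✗ (fails at j=1)
  i=1: ✗ (fails at j=2)
  i=2: ✗ (fails at j=3)
  i=3: ✗ (fails at j=4)
  i=4: ✗ (fails at j=5)
  i=5: ✗ (fails at j=6)
  i=6: ✗ (fails at j=7)
  i=7: ✗ (fails at j=8)
Positions where it holds: {} → 0.

0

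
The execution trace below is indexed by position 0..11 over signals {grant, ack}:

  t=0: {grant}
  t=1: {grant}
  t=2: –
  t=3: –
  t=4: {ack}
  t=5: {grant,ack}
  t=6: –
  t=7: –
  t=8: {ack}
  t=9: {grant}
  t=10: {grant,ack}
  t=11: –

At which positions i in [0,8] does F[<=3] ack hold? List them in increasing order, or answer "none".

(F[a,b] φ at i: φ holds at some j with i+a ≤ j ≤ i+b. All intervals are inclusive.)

1, 2, 3, 4, 5, 6, 7, 8

Evaluate at each i in [0,8]:
  i=0: ✗ (none in [0,3])
  i=1: ✓ (witness j=4)
  i=2: ✓ (witness j=4)
  i=3: ✓ (witness j=4)
  i=4: ✓ (witness j=4)
  i=5: ✓ (witness j=5)
  i=6: ✓ (witness j=8)
  i=7: ✓ (witness j=8)
  i=8: ✓ (witness j=8)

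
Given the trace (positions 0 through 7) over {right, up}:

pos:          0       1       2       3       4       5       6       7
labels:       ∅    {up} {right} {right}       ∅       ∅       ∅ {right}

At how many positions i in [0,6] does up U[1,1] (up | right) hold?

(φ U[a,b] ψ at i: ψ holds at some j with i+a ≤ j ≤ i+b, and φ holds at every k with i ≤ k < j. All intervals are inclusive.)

1

Evaluate at each i in [0,6]:
  i=0: ✗ (lhs fails at k=0 before rhs at j=1)
  i=1: ✓ (rhs at j=2; lhs holds on [1,1])
  i=2: ✗ (lhs fails at k=2 before rhs at j=3)
  i=3: ✗ (no rhs in [4,4])
  i=4: ✗ (no rhs in [5,5])
  i=5: ✗ (no rhs in [6,6])
  i=6: ✗ (lhs fails at k=6 before rhs at j=7)
Positions where it holds: {1} → 1.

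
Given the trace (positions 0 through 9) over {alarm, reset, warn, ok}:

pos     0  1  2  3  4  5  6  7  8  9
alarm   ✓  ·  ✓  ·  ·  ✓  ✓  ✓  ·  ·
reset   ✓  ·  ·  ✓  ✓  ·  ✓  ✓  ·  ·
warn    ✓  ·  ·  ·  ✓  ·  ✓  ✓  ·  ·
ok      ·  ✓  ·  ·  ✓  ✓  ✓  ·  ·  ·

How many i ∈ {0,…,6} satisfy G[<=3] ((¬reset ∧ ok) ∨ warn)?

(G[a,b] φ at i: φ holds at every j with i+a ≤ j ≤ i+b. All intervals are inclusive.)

Evaluate at each i in [0,6]:
  i=0: ✗ (fails at j=2)
  i=1: ✗ (fails at j=2)
  i=2: ✗ (fails at j=2)
  i=3: ✗ (fails at j=3)
  i=4: ✓ (all of [4,7])
  i=5: ✗ (fails at j=8)
  i=6: ✗ (fails at j=8)
Positions where it holds: {4} → 1.

1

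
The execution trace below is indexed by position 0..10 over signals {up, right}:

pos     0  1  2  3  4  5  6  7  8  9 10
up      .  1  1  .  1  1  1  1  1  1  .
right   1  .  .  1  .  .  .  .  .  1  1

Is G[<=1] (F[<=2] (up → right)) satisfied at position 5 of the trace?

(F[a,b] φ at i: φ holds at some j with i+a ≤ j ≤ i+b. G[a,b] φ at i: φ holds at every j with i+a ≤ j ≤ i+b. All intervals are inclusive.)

Check F[<=2] (up → right) at every j in [5,6]:
  j=5: fails (none in [5,7])
  j=6: fails (none in [6,8])
Fails at j=5 → formula fails.

Does not hold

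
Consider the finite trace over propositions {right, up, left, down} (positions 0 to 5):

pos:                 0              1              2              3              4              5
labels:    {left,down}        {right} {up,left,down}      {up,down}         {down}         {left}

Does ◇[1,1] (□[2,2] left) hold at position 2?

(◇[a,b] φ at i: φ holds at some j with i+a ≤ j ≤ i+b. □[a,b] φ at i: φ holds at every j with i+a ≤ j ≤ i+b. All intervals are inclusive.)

Yes

Check □[2,2] left at each j in [3,3]:
  j=3: holds on [5,5]
Found at j=3 → formula holds.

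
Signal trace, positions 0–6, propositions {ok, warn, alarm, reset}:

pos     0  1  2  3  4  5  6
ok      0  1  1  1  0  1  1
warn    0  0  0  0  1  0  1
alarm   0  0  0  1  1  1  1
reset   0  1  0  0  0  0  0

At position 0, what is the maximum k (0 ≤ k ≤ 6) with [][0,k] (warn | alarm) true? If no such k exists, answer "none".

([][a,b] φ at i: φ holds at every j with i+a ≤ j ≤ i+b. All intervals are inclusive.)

(warn | alarm) must hold from j=0 onward; find where it first fails.
  j=0: fails → no k works.

none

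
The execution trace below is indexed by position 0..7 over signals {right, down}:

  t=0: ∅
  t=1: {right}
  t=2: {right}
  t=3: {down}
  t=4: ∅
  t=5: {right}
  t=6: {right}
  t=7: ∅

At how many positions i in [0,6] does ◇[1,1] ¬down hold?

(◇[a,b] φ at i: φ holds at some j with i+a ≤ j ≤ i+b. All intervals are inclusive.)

6

Evaluate at each i in [0,6]:
  i=0: ✓ (witness j=1)
  i=1: ✓ (witness j=2)
  i=2: ✗ (none in [3,3])
  i=3: ✓ (witness j=4)
  i=4: ✓ (witness j=5)
  i=5: ✓ (witness j=6)
  i=6: ✓ (witness j=7)
Positions where it holds: {0, 1, 3, 4, 5, 6} → 6.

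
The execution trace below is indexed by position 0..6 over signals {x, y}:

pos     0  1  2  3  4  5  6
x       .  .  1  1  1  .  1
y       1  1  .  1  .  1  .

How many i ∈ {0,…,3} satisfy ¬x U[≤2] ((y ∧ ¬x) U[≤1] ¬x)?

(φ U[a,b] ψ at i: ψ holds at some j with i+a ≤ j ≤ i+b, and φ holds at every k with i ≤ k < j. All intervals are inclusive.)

2

Evaluate at each i in [0,3]:
  i=0: ✓ (rhs at j=0)
  i=1: ✓ (rhs at j=1)
  i=2: ✗ (no rhs in [2,4])
  i=3: ✗ (lhs fails at k=3 before rhs at j=5)
Positions where it holds: {0, 1} → 2.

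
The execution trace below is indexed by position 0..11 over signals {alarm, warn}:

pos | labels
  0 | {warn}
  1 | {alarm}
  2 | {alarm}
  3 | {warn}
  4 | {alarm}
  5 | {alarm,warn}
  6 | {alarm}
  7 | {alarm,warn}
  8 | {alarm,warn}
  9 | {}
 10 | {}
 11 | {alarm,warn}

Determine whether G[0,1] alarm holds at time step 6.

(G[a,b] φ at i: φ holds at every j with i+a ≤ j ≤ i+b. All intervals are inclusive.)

Check alarm at every j in [6,7]:
  j=6: true
  j=7: true
All positions satisfy it → formula holds.

Yes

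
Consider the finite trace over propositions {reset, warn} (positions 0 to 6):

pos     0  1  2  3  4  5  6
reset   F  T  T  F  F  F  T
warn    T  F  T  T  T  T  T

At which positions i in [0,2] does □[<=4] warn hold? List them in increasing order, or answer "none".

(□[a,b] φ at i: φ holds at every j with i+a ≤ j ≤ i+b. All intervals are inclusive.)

Evaluate at each i in [0,2]:
  i=0: ✗ (fails at j=1)
  i=1: ✗ (fails at j=1)
  i=2: ✓ (all of [2,6])

2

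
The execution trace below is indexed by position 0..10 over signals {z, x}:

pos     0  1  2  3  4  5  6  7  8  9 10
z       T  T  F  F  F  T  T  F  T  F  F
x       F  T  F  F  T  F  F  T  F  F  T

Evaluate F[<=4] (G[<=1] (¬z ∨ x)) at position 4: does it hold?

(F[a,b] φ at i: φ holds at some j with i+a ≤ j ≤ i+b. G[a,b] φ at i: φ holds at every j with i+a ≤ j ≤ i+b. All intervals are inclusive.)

False

Check G[<=1] (¬z ∨ x) at each j in [4,8]:
  j=4: fails at 5
  j=5: fails at 5
  j=6: fails at 6
  j=7: fails at 8
  j=8: fails at 8
No position in the window satisfies it → formula fails.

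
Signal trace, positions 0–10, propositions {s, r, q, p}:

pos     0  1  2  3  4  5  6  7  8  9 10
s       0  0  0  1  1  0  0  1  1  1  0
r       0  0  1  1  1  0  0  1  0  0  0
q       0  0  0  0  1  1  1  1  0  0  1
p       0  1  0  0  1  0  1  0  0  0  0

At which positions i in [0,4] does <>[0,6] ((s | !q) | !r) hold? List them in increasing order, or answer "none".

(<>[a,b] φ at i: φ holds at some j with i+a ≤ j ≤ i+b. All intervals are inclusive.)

0, 1, 2, 3, 4

Evaluate at each i in [0,4]:
  i=0: ✓ (witness j=0)
  i=1: ✓ (witness j=1)
  i=2: ✓ (witness j=2)
  i=3: ✓ (witness j=3)
  i=4: ✓ (witness j=4)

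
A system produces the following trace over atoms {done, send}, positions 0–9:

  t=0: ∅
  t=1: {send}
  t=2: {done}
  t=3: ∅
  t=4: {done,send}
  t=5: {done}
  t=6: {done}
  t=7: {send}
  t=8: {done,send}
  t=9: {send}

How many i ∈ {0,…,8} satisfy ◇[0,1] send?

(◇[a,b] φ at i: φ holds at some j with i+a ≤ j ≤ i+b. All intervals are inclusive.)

Evaluate at each i in [0,8]:
  i=0: ✓ (witness j=1)
  i=1: ✓ (witness j=1)
  i=2: ✗ (none in [2,3])
  i=3: ✓ (witness j=4)
  i=4: ✓ (witness j=4)
  i=5: ✗ (none in [5,6])
  i=6: ✓ (witness j=7)
  i=7: ✓ (witness j=7)
  i=8: ✓ (witness j=8)
Positions where it holds: {0, 1, 3, 4, 6, 7, 8} → 7.

7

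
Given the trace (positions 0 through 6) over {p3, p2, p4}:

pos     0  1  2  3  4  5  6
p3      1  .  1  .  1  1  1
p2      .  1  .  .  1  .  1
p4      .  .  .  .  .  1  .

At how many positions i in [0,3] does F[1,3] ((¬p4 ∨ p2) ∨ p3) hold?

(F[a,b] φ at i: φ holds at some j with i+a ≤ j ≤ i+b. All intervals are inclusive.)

Evaluate at each i in [0,3]:
  i=0: ✓ (witness j=1)
  i=1: ✓ (witness j=2)
  i=2: ✓ (witness j=3)
  i=3: ✓ (witness j=4)
Positions where it holds: {0, 1, 2, 3} → 4.

4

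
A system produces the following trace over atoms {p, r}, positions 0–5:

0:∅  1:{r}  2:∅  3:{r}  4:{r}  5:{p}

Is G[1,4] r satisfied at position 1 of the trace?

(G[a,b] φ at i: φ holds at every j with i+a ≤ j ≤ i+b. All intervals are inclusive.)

Check r at every j in [2,5]:
  j=2: false
  j=3: true
  j=4: true
  j=5: false
Fails at j=2 → formula fails.

No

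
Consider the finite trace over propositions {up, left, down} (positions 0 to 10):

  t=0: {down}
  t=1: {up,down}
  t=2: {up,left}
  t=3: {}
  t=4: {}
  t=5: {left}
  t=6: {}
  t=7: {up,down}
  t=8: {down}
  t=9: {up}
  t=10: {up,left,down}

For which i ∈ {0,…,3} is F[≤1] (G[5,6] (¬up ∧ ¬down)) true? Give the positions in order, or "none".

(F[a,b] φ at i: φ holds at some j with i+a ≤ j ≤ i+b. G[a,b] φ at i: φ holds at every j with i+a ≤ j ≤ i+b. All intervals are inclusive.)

0

Evaluate at each i in [0,3]:
  i=0: ✓ (witness j=0)
  i=1: ✗ (none in [1,2])
  i=2: ✗ (none in [2,3])
  i=3: ✗ (none in [3,4])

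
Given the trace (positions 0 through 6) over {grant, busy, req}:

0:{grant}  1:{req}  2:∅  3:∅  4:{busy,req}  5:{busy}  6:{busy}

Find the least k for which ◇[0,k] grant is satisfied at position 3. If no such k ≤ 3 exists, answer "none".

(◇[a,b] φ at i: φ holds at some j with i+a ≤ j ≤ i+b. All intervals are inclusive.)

Scan j = 3,4,… for grant:
  j=3: fails
  j=4: fails
  j=5: fails
  j=6: fails
No j in [3,6] satisfies it → none.

none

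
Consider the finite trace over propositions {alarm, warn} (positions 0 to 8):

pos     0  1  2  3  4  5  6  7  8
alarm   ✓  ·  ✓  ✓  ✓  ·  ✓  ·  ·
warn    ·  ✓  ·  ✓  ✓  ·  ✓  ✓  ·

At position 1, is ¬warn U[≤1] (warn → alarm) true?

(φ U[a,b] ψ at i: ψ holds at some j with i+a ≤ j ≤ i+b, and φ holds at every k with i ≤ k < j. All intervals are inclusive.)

Need some j in [1,2] with (warn → alarm), and ¬warn at every k in [1,j-1].
  j=1: (warn → alarm) false.
  j=2: (warn → alarm) holds, but ¬warn fails at k=1 → not this j.
No j in the window works → until fails.

No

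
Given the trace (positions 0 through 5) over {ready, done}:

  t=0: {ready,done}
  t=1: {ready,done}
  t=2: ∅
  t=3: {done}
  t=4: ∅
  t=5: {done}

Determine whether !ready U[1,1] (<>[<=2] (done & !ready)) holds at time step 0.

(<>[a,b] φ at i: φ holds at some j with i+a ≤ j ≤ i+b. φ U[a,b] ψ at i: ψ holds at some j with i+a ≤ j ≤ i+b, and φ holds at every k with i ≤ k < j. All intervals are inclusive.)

Need some j in [1,1] with <>[<=2] (done & !ready), and !ready at every k in [0,j-1].
  j=1: <>[<=2] (done & !ready) holds, but !ready fails at k=0 → not this j.
No j in the window works → until fails.

Does not hold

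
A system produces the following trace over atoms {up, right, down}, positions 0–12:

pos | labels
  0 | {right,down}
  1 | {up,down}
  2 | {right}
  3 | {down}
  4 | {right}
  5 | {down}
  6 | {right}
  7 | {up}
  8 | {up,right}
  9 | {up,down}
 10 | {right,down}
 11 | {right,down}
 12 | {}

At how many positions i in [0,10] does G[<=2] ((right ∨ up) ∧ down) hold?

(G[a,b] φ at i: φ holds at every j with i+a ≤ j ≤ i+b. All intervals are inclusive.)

Evaluate at each i in [0,10]:
  i=0: ✗ (fails at j=2)
  i=1: ✗ (fails at j=2)
  i=2: ✗ (fails at j=2)
  i=3: ✗ (fails at j=3)
  i=4: ✗ (fails at j=4)
  i=5: ✗ (fails at j=5)
  i=6: ✗ (fails at j=6)
  i=7: ✗ (fails at j=7)
  i=8: ✗ (fails at j=8)
  i=9: ✓ (all of [9,11])
  i=10: ✗ (fails at j=12)
Positions where it holds: {9} → 1.

1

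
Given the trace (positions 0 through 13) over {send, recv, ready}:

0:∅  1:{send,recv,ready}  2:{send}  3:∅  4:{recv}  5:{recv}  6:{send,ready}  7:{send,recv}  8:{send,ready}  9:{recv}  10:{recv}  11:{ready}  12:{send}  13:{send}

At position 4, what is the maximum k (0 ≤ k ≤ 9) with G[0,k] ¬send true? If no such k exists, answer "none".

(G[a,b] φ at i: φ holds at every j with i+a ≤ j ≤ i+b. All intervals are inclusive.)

¬send must hold from j=4 onward; find where it first fails.
  j=4: holds
  j=5: holds
  j=6: fails
Holds on [4,5], so largest k = 1.

1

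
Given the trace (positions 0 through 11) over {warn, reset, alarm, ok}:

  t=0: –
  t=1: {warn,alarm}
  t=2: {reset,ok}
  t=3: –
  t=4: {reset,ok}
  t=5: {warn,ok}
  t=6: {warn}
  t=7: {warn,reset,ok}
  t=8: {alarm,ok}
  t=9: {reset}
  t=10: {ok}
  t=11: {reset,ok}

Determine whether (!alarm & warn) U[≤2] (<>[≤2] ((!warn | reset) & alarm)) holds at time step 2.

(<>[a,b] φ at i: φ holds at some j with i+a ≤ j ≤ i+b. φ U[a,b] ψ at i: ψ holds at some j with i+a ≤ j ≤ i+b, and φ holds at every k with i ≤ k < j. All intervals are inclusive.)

Need some j in [2,4] with <>[≤2] ((!warn | reset) & alarm), and (!alarm & warn) at every k in [2,j-1].
  j=2: <>[≤2] ((!warn | reset) & alarm) — fails (none in [2,4]).
  j=3: <>[≤2] ((!warn | reset) & alarm) — fails (none in [3,5]).
  j=4: <>[≤2] ((!warn | reset) & alarm) — fails (none in [4,6]).
No j in the window works → until fails.

Does not hold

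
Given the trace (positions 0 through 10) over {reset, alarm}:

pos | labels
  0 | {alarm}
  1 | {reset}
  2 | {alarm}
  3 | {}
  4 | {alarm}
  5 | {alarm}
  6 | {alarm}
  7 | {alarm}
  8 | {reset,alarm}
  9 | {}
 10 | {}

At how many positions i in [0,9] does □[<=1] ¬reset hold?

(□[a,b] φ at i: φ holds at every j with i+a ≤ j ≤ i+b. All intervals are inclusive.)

6

Evaluate at each i in [0,9]:
  i=0: ✗ (fails at j=1)
  i=1: ✗ (fails at j=1)
  i=2: ✓ (all of [2,3])
  i=3: ✓ (all of [3,4])
  i=4: ✓ (all of [4,5])
  i=5: ✓ (all of [5,6])
  i=6: ✓ (all of [6,7])
  i=7: ✗ (fails at j=8)
  i=8: ✗ (fails at j=8)
  i=9: ✓ (all of [9,10])
Positions where it holds: {2, 3, 4, 5, 6, 9} → 6.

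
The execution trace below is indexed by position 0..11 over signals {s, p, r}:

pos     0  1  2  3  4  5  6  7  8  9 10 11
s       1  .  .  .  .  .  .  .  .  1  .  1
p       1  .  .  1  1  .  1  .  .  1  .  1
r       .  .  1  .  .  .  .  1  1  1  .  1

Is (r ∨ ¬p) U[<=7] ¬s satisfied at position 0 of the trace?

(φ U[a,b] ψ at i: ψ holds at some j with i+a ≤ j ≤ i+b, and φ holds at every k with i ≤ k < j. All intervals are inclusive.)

Need some j in [0,7] with ¬s, and (r ∨ ¬p) at every k in [0,j-1].
  j=0: ¬s false.
  j=1: ¬s holds, but (r ∨ ¬p) fails at k=0 → not this j.
  j=2: ¬s holds, but (r ∨ ¬p) fails at k=0 → not this j.
  j=3: ¬s holds, but (r ∨ ¬p) fails at k=0 → not this j.
  j=4: ¬s holds, but (r ∨ ¬p) fails at k=0 → not this j.
  j=5: ¬s holds, but (r ∨ ¬p) fails at k=0 → not this j.
  j=6: ¬s holds, but (r ∨ ¬p) fails at k=0 → not this j.
  j=7: ¬s holds, but (r ∨ ¬p) fails at k=0 → not this j.
No j in the window works → until fails.

Does not hold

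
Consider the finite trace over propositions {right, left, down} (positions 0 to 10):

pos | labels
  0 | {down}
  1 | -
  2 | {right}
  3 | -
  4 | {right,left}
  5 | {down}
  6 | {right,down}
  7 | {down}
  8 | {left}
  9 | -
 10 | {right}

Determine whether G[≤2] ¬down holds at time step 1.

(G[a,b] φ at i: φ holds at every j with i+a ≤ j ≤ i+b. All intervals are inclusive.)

True

Check ¬down at every j in [1,3]:
  j=1: true
  j=2: true
  j=3: true
All positions satisfy it → formula holds.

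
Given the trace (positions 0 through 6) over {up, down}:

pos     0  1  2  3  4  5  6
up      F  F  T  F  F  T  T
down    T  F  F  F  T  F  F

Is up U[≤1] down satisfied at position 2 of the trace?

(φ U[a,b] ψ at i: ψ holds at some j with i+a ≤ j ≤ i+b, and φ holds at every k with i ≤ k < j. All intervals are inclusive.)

Need some j in [2,3] with down, and up at every k in [2,j-1].
  j=2: down false.
  j=3: down false.
No j in the window works → until fails.

No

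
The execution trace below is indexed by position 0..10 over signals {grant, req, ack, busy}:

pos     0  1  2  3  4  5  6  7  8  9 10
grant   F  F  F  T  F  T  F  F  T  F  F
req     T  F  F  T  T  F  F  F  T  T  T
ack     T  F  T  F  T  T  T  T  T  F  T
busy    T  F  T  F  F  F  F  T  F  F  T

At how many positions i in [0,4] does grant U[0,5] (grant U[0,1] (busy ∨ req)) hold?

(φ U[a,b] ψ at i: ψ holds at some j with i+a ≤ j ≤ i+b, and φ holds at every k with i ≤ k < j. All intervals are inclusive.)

4

Evaluate at each i in [0,4]:
  i=0: ✓ (rhs at j=0)
  i=1: ✗ (lhs fails at k=1 before rhs at j=2)
  i=2: ✓ (rhs at j=2)
  i=3: ✓ (rhs at j=3)
  i=4: ✓ (rhs at j=4)
Positions where it holds: {0, 2, 3, 4} → 4.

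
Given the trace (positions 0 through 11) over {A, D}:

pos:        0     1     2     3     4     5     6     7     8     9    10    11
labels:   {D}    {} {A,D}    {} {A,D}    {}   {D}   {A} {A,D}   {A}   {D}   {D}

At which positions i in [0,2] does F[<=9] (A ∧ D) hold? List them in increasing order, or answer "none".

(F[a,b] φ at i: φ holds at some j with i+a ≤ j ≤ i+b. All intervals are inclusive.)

Evaluate at each i in [0,2]:
  i=0: ✓ (witness j=2)
  i=1: ✓ (witness j=2)
  i=2: ✓ (witness j=2)

0, 1, 2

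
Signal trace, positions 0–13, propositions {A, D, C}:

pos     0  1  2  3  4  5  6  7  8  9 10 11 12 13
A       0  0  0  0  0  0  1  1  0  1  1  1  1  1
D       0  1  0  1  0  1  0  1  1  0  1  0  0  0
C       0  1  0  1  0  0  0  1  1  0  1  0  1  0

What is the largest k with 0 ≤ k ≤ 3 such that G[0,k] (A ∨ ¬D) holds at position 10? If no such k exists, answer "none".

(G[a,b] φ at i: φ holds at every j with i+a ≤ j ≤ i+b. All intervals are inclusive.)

(A ∨ ¬D) must hold from j=10 onward; find where it first fails.
  j=10: holds
  j=11: holds
  j=12: holds
  j=13: holds
Holds through j=13; largest k = 3.

3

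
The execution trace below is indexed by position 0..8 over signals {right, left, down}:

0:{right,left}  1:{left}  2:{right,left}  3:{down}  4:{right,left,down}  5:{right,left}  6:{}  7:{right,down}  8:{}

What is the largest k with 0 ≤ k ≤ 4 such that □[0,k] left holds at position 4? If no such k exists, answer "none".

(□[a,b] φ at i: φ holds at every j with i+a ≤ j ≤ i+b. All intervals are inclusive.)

1

left must hold from j=4 onward; find where it first fails.
  j=4: holds
  j=5: holds
  j=6: fails
Holds on [4,5], so largest k = 1.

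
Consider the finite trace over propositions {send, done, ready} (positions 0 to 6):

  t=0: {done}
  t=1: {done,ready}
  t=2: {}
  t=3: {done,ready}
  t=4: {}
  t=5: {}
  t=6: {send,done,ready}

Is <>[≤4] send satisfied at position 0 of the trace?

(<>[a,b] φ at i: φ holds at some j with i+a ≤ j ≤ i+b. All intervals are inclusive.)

No

Check send at each j in [0,4]:
  j=0: false
  j=1: false
  j=2: false
  j=3: false
  j=4: false
No position in the window satisfies it → formula fails.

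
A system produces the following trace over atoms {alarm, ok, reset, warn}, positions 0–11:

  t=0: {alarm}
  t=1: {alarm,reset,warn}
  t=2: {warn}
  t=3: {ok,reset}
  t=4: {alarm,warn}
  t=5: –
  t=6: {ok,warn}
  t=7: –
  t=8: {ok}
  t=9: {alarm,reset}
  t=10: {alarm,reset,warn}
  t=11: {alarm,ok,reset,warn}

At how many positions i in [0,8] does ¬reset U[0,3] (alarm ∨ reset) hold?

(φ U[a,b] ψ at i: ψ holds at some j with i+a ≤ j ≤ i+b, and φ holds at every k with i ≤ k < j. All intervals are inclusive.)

Evaluate at each i in [0,8]:
  i=0: ✓ (rhs at j=0)
  i=1: ✓ (rhs at j=1)
  i=2: ✓ (rhs at j=3; lhs holds on [2,2])
  i=3: ✓ (rhs at j=3)
  i=4: ✓ (rhs at j=4)
  i=5: ✗ (no rhs in [5,8])
  i=6: ✓ (rhs at j=9; lhs holds on [6,8])
  i=7: ✓ (rhs at j=9; lhs holds on [7,8])
  i=8: ✓ (rhs at j=9; lhs holds on [8,8])
Positions where it holds: {0, 1, 2, 3, 4, 6, 7, 8} → 8.

8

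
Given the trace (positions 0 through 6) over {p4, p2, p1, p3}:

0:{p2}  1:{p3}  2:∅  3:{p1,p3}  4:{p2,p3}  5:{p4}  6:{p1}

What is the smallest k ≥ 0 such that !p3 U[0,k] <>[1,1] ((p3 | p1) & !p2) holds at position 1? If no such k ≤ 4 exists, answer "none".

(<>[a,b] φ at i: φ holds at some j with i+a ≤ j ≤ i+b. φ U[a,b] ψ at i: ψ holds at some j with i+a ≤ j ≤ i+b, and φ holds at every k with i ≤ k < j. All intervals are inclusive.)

none

Need earliest j ≥ 1 with <>[1,1] ((p3 | p1) & !p2), and !p3 at every k in [1,j-1].
  j=1: rhs fails.
  j=2: rhs holds but lhs fails at k=1.
  j=3: rhs fails.
  j=4: rhs fails.
  j=5: rhs holds but lhs fails at k=1.
No witness within the range → none.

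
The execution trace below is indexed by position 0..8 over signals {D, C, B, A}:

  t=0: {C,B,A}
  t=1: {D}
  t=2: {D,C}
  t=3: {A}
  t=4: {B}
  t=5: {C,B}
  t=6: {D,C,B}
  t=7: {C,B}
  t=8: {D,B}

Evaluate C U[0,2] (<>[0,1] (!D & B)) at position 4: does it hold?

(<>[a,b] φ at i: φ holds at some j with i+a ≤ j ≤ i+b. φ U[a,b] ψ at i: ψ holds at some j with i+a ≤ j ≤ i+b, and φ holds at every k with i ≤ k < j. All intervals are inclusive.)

Need some j in [4,6] with <>[0,1] (!D & B), and C at every k in [4,j-1].
  j=4: <>[0,1] (!D & B) holds; no prefix to check → satisfied.

Yes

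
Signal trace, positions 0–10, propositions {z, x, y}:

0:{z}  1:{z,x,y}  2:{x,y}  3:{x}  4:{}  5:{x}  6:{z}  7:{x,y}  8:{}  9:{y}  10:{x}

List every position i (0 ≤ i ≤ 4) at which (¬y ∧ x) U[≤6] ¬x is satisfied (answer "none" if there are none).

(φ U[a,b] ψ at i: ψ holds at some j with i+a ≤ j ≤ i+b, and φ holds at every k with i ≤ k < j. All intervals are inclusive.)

Evaluate at each i in [0,4]:
  i=0: ✓ (rhs at j=0)
  i=1: ✗ (lhs fails at k=1 before rhs at j=4)
  i=2: ✗ (lhs fails at k=2 before rhs at j=4)
  i=3: ✓ (rhs at j=4; lhs holds on [3,3])
  i=4: ✓ (rhs at j=4)

0, 3, 4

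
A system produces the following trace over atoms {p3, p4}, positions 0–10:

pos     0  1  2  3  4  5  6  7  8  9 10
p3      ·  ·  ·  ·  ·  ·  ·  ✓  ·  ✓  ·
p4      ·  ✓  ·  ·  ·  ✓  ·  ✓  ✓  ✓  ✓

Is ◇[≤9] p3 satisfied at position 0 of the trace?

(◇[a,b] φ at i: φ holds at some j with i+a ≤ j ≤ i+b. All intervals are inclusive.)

Yes

Check p3 at each j in [0,9]:
  j=0: false
  j=1: false
  j=2: false
  j=3: false
  j=4: false
  j=5: false
  j=6: false
  j=7: true
  j=8: false
  j=9: true
Found at j=7 → formula holds.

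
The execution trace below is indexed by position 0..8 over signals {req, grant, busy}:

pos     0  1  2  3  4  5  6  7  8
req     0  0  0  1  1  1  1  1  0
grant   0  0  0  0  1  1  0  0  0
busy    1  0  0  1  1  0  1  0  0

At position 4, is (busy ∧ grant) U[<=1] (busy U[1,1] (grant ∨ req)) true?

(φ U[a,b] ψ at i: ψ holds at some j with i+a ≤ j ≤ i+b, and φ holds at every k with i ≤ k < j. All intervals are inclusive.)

Yes

Need some j in [4,5] with (busy U[1,1] (grant ∨ req)), and (busy ∧ grant) at every k in [4,j-1].
  j=4: (busy U[1,1] (grant ∨ req)) holds; no prefix to check → satisfied.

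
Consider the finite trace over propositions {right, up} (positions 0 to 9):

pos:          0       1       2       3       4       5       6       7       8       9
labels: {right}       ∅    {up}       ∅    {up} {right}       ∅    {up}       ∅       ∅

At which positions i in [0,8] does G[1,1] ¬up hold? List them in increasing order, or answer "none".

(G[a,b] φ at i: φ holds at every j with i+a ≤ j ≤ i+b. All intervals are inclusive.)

Evaluate at each i in [0,8]:
  i=0: ✓ (all of [1,1])
  i=1: ✗ (fails at j=2)
  i=2: ✓ (all of [3,3])
  i=3: ✗ (fails at j=4)
  i=4: ✓ (all of [5,5])
  i=5: ✓ (all of [6,6])
  i=6: ✗ (fails at j=7)
  i=7: ✓ (all of [8,8])
  i=8: ✓ (all of [9,9])

0, 2, 4, 5, 7, 8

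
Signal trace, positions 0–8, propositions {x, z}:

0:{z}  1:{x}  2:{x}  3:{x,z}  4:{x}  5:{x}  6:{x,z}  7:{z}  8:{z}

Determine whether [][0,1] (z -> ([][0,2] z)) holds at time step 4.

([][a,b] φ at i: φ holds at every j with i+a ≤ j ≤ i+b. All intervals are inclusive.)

Holds

Check (z -> ([][0,2] z)) at every j in [4,5]:
  j=4: antecedent false → ✓
  j=5: antecedent false → ✓
All positions satisfy it → formula holds.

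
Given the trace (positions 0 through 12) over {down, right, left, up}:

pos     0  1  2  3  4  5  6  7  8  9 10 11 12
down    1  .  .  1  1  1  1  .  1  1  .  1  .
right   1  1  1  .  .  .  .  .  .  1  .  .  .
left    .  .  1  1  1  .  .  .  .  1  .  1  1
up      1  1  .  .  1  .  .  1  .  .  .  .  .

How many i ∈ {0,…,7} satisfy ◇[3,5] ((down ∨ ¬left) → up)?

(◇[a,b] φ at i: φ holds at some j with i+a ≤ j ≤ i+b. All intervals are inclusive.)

Evaluate at each i in [0,7]:
  i=0: ✓ (witness j=4)
  i=1: ✓ (witness j=4)
  i=2: ✓ (witness j=7)
  i=3: ✓ (witness j=7)
  i=4: ✓ (witness j=7)
  i=5: ✗ (none in [8,10])
  i=6: ✗ (none in [9,11])
  i=7: ✓ (witness j=12)
Positions where it holds: {0, 1, 2, 3, 4, 7} → 6.

6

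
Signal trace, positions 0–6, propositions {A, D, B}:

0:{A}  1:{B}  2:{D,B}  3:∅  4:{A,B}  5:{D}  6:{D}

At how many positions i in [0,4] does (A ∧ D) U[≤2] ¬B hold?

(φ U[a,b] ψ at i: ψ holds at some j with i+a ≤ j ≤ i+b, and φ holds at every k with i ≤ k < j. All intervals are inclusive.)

Evaluate at each i in [0,4]:
  i=0: ✓ (rhs at j=0)
  i=1: ✗ (lhs fails at k=1 before rhs at j=3)
  i=2: ✗ (lhs fails at k=2 before rhs at j=3)
  i=3: ✓ (rhs at j=3)
  i=4: ✗ (lhs fails at k=4 before rhs at j=5)
Positions where it holds: {0, 3} → 2.

2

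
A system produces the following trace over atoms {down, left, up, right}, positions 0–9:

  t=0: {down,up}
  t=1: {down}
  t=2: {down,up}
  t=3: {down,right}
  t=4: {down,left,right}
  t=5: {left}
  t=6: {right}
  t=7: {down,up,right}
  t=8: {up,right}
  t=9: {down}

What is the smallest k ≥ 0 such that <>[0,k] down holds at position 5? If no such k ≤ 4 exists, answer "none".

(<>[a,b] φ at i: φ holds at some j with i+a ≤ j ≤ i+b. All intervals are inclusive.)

Scan j = 5,6,… for down:
  j=5: fails
  j=6: fails
  j=7: holds
First hit at j=7, so smallest k = 7-5 = 2.

2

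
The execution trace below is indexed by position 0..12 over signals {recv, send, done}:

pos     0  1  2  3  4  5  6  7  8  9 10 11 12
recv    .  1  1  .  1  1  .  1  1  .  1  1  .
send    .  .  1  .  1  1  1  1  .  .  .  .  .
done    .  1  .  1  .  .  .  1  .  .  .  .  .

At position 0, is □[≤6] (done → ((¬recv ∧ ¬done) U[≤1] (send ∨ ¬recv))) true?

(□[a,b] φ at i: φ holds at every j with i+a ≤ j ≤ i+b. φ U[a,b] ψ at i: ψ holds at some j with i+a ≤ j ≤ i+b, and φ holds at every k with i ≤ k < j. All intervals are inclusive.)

Check (done → ((¬recv ∧ ¬done) U[≤1] (send ∨ ¬recv))) at every j in [0,6]:
  j=0: antecedent false → ✓
  j=1: antecedent true; consequent fails → ✗
  j=2: antecedent false → ✓
  j=3: antecedent true; consequent holds → ✓
  j=4: antecedent false → ✓
  j=5: antecedent false → ✓
  j=6: antecedent false → ✓
Fails at j=1 → formula fails.

Does not hold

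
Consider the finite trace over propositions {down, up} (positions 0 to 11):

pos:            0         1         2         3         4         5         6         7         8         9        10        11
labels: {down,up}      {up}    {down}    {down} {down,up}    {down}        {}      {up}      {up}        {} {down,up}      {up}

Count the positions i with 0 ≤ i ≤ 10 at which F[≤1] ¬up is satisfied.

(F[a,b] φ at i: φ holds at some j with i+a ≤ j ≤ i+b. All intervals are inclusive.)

8

Evaluate at each i in [0,10]:
  i=0: ✗ (none in [0,1])
  i=1: ✓ (witness j=2)
  i=2: ✓ (witness j=2)
  i=3: ✓ (witness j=3)
  i=4: ✓ (witness j=5)
  i=5: ✓ (witness j=5)
  i=6: ✓ (witness j=6)
  i=7: ✗ (none in [7,8])
  i=8: ✓ (witness j=9)
  i=9: ✓ (witness j=9)
  i=10: ✗ (none in [10,11])
Positions where it holds: {1, 2, 3, 4, 5, 6, 8, 9} → 8.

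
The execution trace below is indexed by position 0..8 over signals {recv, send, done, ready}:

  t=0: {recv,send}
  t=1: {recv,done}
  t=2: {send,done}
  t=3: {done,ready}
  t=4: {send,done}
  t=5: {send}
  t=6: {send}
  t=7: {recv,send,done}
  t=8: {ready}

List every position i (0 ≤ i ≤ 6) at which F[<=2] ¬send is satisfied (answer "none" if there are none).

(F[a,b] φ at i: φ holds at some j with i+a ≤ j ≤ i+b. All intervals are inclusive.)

Evaluate at each i in [0,6]:
  i=0: ✓ (witness j=1)
  i=1: ✓ (witness j=1)
  i=2: ✓ (witness j=3)
  i=3: ✓ (witness j=3)
  i=4: ✗ (none in [4,6])
  i=5: ✗ (none in [5,7])
  i=6: ✓ (witness j=8)

0, 1, 2, 3, 6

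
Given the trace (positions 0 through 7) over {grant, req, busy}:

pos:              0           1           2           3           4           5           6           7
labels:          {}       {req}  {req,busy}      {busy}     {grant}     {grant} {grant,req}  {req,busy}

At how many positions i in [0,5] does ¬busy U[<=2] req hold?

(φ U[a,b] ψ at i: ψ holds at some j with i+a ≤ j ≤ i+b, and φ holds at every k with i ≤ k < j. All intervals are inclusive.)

5

Evaluate at each i in [0,5]:
  i=0: ✓ (rhs at j=1; lhs holds on [0,0])
  i=1: ✓ (rhs at j=1)
  i=2: ✓ (rhs at j=2)
  i=3: ✗ (no rhs in [3,5])
  i=4: ✓ (rhs at j=6; lhs holds on [4,5])
  i=5: ✓ (rhs at j=6; lhs holds on [5,5])
Positions where it holds: {0, 1, 2, 4, 5} → 5.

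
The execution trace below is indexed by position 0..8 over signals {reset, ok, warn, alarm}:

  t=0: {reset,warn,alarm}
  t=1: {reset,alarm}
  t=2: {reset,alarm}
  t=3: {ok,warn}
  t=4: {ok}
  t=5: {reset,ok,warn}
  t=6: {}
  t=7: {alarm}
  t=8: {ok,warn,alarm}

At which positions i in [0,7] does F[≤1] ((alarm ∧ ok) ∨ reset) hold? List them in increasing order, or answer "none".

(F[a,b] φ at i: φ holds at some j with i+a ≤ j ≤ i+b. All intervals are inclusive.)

Evaluate at each i in [0,7]:
  i=0: ✓ (witness j=0)
  i=1: ✓ (witness j=1)
  i=2: ✓ (witness j=2)
  i=3: ✗ (none in [3,4])
  i=4: ✓ (witness j=5)
  i=5: ✓ (witness j=5)
  i=6: ✗ (none in [6,7])
  i=7: ✓ (witness j=8)

0, 1, 2, 4, 5, 7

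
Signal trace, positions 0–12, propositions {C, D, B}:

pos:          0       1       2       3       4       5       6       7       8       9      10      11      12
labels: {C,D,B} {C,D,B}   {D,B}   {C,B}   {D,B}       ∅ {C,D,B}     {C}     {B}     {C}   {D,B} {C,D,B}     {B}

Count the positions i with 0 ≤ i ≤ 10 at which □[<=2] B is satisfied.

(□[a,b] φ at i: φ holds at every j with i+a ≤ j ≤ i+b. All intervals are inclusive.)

Evaluate at each i in [0,10]:
  i=0: ✓ (all of [0,2])
  i=1: ✓ (all of [1,3])
  i=2: ✓ (all of [2,4])
  i=3: ✗ (fails at j=5)
  i=4: ✗ (fails at j=5)
  i=5: ✗ (fails at j=5)
  i=6: ✗ (fails at j=7)
  i=7: ✗ (fails at j=7)
  i=8: ✗ (fails at j=9)
  i=9: ✗ (fails at j=9)
  i=10: ✓ (all of [10,12])
Positions where it holds: {0, 1, 2, 10} → 4.

4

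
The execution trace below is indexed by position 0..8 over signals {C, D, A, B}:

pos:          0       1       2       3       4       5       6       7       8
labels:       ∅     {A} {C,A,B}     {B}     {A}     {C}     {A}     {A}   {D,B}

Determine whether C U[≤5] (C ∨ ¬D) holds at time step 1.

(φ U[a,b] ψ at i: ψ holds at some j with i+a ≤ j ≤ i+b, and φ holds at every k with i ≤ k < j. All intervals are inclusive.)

Need some j in [1,6] with (C ∨ ¬D), and C at every k in [1,j-1].
  j=1: (C ∨ ¬D) holds; no prefix to check → satisfied.

Yes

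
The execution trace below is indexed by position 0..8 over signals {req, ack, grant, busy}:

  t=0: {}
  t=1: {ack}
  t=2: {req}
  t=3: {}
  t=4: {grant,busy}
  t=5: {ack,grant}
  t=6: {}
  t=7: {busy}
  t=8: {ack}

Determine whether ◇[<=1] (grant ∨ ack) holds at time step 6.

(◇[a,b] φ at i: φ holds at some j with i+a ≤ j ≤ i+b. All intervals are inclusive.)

Check (grant ∨ ack) at each j in [6,7]:
  j=6: false
  j=7: false
No position in the window satisfies it → formula fails.

No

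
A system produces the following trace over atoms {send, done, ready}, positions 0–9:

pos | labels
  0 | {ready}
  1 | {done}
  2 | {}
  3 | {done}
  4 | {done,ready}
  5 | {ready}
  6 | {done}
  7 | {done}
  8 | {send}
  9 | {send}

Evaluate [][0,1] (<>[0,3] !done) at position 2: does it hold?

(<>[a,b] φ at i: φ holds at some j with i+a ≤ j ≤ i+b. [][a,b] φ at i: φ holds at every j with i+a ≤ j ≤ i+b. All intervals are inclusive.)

Check <>[0,3] !done at every j in [2,3]:
  j=2: holds (witness at 2)
  j=3: holds (witness at 5)
All positions satisfy it → formula holds.

Yes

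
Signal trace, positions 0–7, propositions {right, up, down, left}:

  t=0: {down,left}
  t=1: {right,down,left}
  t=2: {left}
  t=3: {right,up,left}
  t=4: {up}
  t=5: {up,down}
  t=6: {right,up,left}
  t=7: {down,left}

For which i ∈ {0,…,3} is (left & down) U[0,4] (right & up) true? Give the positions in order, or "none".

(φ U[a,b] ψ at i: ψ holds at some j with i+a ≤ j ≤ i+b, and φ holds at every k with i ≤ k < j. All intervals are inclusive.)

Evaluate at each i in [0,3]:
  i=0: ✗ (lhs fails at k=2 before rhs at j=3)
  i=1: ✗ (lhs fails at k=2 before rhs at j=3)
  i=2: ✗ (lhs fails at k=2 before rhs at j=3)
  i=3: ✓ (rhs at j=3)

3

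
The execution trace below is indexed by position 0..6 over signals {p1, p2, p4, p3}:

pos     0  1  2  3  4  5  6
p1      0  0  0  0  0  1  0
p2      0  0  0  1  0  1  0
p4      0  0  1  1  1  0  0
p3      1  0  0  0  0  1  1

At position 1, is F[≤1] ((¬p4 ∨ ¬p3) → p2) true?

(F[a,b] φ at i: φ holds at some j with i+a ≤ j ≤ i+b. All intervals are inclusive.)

Does not hold

Check ((¬p4 ∨ ¬p3) → p2) at each j in [1,2]:
  j=1: false
  j=2: false
No position in the window satisfies it → formula fails.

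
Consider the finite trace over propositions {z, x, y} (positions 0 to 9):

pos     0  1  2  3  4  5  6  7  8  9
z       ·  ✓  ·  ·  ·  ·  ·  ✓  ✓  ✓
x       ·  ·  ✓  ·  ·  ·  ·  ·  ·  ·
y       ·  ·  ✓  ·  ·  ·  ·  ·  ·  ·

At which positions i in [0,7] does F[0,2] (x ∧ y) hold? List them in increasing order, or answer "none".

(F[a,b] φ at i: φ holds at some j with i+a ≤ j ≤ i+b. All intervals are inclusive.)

0, 1, 2

Evaluate at each i in [0,7]:
  i=0: ✓ (witness j=2)
  i=1: ✓ (witness j=2)
  i=2: ✓ (witness j=2)
  i=3: ✗ (none in [3,5])
  i=4: ✗ (none in [4,6])
  i=5: ✗ (none in [5,7])
  i=6: ✗ (none in [6,8])
  i=7: ✗ (none in [7,9])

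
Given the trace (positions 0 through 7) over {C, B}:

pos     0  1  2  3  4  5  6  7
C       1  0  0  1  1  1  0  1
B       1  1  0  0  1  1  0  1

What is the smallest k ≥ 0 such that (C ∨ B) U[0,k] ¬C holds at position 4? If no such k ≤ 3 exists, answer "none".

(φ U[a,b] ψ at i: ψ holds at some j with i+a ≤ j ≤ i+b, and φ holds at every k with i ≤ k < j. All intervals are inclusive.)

Need earliest j ≥ 4 with ¬C, and (C ∨ B) at every k in [4,j-1].
  j=4: rhs fails.
  j=5: rhs fails.
  j=6: rhs holds; lhs holds on [4,5]. k = 2.

2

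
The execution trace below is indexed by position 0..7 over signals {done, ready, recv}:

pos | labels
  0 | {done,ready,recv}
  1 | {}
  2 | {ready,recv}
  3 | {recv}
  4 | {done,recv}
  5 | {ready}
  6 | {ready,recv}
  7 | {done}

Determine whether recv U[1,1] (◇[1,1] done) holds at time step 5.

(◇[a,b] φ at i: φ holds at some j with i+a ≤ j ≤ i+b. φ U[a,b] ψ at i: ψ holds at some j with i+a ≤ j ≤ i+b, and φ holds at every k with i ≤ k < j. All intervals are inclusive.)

Need some j in [6,6] with ◇[1,1] done, and recv at every k in [5,j-1].
  j=6: ◇[1,1] done holds, but recv fails at k=5 → not this j.
No j in the window works → until fails.

No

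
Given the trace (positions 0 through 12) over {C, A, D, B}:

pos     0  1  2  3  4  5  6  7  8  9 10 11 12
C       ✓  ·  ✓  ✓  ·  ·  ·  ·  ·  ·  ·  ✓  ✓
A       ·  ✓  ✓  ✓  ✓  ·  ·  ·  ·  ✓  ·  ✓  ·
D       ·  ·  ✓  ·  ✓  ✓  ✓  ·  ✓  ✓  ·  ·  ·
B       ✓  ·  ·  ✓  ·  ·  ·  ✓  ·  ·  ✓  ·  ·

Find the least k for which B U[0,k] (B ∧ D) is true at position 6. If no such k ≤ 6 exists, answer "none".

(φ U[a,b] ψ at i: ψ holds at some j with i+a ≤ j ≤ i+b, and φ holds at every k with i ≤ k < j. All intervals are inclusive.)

none

Need earliest j ≥ 6 with (B ∧ D), and B at every k in [6,j-1].
  j=6: rhs fails.
  j=7: rhs fails.
  j=8: rhs fails.
  j=9: rhs fails.
  j=10: rhs fails.
  j=11: rhs fails.
  j=12: rhs fails.
No witness within the range → none.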